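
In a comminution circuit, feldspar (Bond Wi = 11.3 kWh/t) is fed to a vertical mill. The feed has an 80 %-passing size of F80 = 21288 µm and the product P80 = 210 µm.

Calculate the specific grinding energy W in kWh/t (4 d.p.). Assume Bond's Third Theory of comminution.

W = 7.0233 kWh/t

W = 10·Wi·(P80^(-½) − F80^(-½))
1/√210 = 0.069007;  1/√21288 = 0.006854
W = 10·11.3·(0.069007 − 0.006854) = 7.0233 kWh/t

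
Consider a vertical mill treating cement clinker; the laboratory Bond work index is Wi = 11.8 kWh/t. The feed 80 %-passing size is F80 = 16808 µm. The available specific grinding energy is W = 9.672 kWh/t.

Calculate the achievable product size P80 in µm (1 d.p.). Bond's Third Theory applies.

P80 = 124.3 µm

W = 10 Wi (P80^-0.5 − F80^-0.5)
1/√P80 = 1/√F80 + W/(10·Wi)
  = 9.6720/(10·11.8) + 1/√16808 = 0.081966 + 0.007713 = 0.089679
P80 = (1/0.089679)² = 11.1508² = 124.34 µm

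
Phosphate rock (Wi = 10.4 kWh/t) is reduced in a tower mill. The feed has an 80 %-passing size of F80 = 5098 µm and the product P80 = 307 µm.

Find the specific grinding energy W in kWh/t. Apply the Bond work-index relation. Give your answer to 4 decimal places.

W = 4.4790 kWh/t

W = 10·Wi·[P80^(−½) − F80^(−½)]
1/√307 = 0.057073;  1/√5098 = 0.014006
W = 10·10.4·(0.057073 − 0.014006) = 4.4790 kWh/t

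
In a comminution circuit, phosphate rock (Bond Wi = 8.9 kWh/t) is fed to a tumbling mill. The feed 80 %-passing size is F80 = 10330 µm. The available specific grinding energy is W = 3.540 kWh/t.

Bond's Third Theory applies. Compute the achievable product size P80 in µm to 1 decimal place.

P80 = 406.2 µm

Bond: W = 10·Wi·(1/√P80 − 1/√F80)
P80^(−½) = W/(10 Wi) + F80^(−½)
  = 3.5400/(10·8.9) + 1/√10330 = 0.039775 + 0.009839 = 0.049614
P80 = (1/0.049614)² = 20.1555² = 406.24 µm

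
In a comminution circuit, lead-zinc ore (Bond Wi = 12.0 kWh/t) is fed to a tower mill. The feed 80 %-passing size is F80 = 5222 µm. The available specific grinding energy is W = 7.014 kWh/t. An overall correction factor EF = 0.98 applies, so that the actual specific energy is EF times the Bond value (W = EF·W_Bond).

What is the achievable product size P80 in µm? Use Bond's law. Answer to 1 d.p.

W = 10·Wi·[P80^(−½) − F80^(−½)]
W_Bond = W / EF = 7.014 / 0.98 = 7.1571 kWh/t
⇒ 1/√P80 = W_Bond/(10 Wi) + 1/√F80
  = 7.1571/(10·12.0) + 1/√5222 = 0.059643 + 0.013838 = 0.073481
P80 = (1/0.073481)² = 13.6089² = 185.20 µm

P80 = 185.2 µm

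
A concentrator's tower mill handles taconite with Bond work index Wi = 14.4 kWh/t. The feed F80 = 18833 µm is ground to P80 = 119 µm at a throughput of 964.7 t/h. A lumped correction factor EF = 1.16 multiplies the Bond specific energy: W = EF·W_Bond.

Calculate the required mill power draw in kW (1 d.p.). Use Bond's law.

W = 10 Wi (P80^-0.5 − F80^-0.5)
W = 10·14.4·(1/√119 − 1/√18833) = 10·14.4·(0.084383) = 12.1512 kWh/t
W_actual = 1.16 × 12.1512 = 14.0953 kWh/t
Mill draw = 14.0953 × 964.7 = 13597.8 kW

P = 13597.8 kW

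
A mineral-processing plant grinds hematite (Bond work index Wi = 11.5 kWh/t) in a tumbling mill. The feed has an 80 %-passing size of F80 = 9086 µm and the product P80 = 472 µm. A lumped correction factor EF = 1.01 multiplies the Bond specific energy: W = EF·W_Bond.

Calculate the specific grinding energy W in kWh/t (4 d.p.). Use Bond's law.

W = 10 Wi (P80^-0.5 − F80^-0.5)
1/√472 = 0.046029;  1/√9086 = 0.010491
W = 10·11.5·(0.046029 − 0.010491) = 4.0868 kWh/t
With EF = 1.01: W = 4.0868·1.01 = 4.1277 kWh/t

W = 4.1277 kWh/t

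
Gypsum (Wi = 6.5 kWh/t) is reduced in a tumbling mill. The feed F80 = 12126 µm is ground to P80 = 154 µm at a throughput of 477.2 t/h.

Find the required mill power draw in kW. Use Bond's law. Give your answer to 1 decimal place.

P = 2217.8 kW

W = 10 Wi (P80^-0.5 − F80^-0.5)
W = 10·6.5·(1/√154 − 1/√12126) = 10·6.5·(0.071501) = 4.6476 kWh/t
Mill draw = 4.6476 × 477.2 = 2217.8 kW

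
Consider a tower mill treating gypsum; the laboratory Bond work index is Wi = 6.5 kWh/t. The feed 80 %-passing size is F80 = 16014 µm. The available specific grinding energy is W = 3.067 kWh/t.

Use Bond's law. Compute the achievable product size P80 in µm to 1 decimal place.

P80 = 329.5 µm

W = 10 Wi (P80^-0.5 − F80^-0.5)
⇒ 1/√P80 = W/(10·Wi) + 1/√F80
  = 3.0670/(10·6.5) + 1/√16014 = 0.047185 + 0.007902 = 0.055087
P80 = (1/0.055087)² = 18.1532² = 329.54 µm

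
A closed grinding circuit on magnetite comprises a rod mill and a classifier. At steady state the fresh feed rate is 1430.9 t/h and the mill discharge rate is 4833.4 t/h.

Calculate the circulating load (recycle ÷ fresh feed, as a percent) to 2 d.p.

CL = 237.79 %

Discharge = new feed + return, hence
R = M − F = 4833.4 − 1430.9 = 3402.5 t/h
CL = 100·R/F = 100·3402.5/1430.9 = 237.79 %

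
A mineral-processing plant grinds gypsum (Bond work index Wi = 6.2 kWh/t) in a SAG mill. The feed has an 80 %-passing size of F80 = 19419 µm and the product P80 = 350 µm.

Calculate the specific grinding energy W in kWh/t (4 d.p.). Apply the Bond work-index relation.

W = 10·Wi·[P80^(−½) − F80^(−½)]
1/√350 = 0.053452;  1/√19419 = 0.007176
W = 10·6.2·(0.053452 − 0.007176) = 2.8691 kWh/t

W = 2.8691 kWh/t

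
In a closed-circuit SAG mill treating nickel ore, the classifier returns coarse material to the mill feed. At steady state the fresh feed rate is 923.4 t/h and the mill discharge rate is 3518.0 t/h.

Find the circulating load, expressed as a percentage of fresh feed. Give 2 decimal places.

Discharge = new feed + return, hence
R = M − F = 3518.0 − 923.4 = 2594.6 t/h
CL = 100·R/F = 100·2594.6/923.4 = 280.98 %

CL = 280.98 %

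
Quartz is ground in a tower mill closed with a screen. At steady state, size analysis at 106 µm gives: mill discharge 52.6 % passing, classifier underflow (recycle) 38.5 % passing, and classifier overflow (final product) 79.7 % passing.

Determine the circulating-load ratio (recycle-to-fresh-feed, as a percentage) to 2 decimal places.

CL = 192.20 %

Balance %-passing 106 µm (r = R/F):
Fd + Rd = Ru + Fo ⇒ R/F = (o−d)/(d−u)
r = (79.7 − 52.6)/(52.6 − 38.5) = 27.1/14.1 = 1.9220
CL = 100·r = 192.20 %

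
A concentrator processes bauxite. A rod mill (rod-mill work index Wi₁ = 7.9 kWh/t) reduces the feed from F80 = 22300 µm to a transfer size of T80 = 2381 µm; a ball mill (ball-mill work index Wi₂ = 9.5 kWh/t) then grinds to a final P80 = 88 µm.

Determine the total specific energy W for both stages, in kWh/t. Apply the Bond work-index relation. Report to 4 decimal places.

W = 10·Wi·[P80^(−½) − F80^(−½)]
Stage 1 (22300→2381 µm, Wi₁=7.9): W₁ = 10·7.9·(0.020494 − 0.006696) = 1.0900 kWh/t
Stage 2 (2381→88 µm, Wi₂=9.5): W₂ = 10·9.5·(0.106600 − 0.020494) = 8.1801 kWh/t
W = W₁ + W₂ = 1.0900 + 8.1801 = 9.2701 kWh/t

W = 9.2701 kWh/t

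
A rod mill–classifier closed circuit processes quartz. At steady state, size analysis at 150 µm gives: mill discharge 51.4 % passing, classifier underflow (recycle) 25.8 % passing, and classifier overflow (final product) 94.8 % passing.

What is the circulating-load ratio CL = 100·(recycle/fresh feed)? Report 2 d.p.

Two-product formula at 150 µm:
r = (o − d)/(d − u)
r = (94.8 − 51.4)/(51.4 − 25.8) = 43.4/25.6 = 1.6953
CL = 100·r = 169.53 %

CL = 169.53 %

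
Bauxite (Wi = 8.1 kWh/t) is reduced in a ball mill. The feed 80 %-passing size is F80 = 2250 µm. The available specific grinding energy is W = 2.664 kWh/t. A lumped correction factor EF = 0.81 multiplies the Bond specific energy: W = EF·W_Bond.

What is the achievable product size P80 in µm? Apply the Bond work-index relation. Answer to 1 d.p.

P80 = 262.8 µm

W = 10 Wi (1/√P80 − 1/√F80)  [Bond]
W_Bond = W / EF = 2.664 / 0.81 = 3.2889 kWh/t
⇒ 1/√P80 = W_Bond/(10 Wi) + 1/√F80
  = 3.2889/(10·8.1) + 1/√2250 = 0.040604 + 0.021082 = 0.061685
P80 = (1/0.061685)² = 16.2113² = 262.81 µm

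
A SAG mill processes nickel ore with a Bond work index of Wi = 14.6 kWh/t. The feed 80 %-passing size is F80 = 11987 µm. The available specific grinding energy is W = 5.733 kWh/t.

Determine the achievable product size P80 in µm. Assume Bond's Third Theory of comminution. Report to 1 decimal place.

P80 = 426.9 µm

W = 10 Wi (P80^-0.5 − F80^-0.5)
P80^-0.5 = F80^-0.5 + W/(10 Wi)
  = 5.7330/(10·14.6) + 1/√11987 = 0.039267 + 0.009134 = 0.048401
P80 = (1/0.048401)² = 20.6608² = 426.87 µm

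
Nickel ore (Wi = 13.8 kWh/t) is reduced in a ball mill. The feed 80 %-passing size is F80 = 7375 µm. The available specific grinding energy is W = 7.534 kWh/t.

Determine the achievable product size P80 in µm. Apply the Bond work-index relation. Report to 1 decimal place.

P80 = 227.9 µm

Bond:  W = 10 Wi (1/√P − 1/√F)
P80^-0.5 = F80^-0.5 + W/(10 Wi)
  = 7.5340/(10·13.8) + 1/√7375 = 0.054594 + 0.011644 = 0.066239
P80 = (1/0.066239)² = 15.0969² = 227.92 µm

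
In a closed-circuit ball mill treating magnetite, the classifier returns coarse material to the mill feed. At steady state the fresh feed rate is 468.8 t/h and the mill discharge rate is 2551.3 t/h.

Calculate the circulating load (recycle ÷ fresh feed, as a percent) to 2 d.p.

Discharge = new feed + return, hence
R = M − F = 2551.3 − 468.8 = 2082.5 t/h
CL = 100·R/F = 100·2082.5/468.8 = 444.22 %

CL = 444.22 %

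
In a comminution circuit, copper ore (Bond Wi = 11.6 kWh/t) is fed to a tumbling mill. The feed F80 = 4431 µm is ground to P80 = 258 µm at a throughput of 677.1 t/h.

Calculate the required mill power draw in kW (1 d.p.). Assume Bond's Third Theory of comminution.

Bond:  W = 10 Wi (1/√P − 1/√F)
W = 10·11.6·(1/√258 − 1/√4431) = 10·11.6·(0.047235) = 5.4792 kWh/t
Mill draw = 5.4792 × 677.1 = 3710.0 kW

P = 3710.0 kW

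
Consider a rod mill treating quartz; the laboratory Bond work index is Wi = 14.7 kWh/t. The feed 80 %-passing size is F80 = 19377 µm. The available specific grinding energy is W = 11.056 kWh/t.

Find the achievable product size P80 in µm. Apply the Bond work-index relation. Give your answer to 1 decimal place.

P80 = 147.3 µm

Bond:  W = 10 Wi (1/√P − 1/√F)
1/√P80 = 1/√F80 + W/(10·Wi)
  = 11.0560/(10·14.7) + 1/√19377 = 0.075211 + 0.007184 = 0.082395
P80 = (1/0.082395)² = 12.1367² = 147.30 µm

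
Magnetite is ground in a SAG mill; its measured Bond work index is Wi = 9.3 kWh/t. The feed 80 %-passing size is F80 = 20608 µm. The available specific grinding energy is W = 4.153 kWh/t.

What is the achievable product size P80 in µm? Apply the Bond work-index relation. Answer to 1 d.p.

P80 = 375.3 µm

Bond:  W = 10 Wi (1/√P − 1/√F)
⇒ 1/√P80 = W/(10·Wi) + 1/√F80
  = 4.1530/(10·9.3) + 1/√20608 = 0.044656 + 0.006966 = 0.051622
P80 = (1/0.051622)² = 19.3716² = 375.26 µm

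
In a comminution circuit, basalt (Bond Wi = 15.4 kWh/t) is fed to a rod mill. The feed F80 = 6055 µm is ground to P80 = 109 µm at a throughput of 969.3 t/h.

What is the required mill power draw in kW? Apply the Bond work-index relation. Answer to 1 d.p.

W = 10·Wi·[P80^(−½) − F80^(−½)]
W = 10·15.4·(1/√109 − 1/√6055) = 10·15.4·(0.082931) = 12.7714 kWh/t
P_mill = W·ṁ = 12.7714·969.3 = 12379.4 kW

P = 12379.4 kW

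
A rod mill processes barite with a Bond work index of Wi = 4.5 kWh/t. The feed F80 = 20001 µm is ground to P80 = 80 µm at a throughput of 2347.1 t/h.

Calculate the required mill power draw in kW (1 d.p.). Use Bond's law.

P = 11061.8 kW

W = 10 Wi (1/√P80 − 1/√F80)  [Bond]
W = 10·4.5·(1/√80 − 1/√20001) = 10·4.5·(0.104733) = 4.7130 kWh/t
Mill draw = 4.7130 × 2347.1 = 11061.8 kW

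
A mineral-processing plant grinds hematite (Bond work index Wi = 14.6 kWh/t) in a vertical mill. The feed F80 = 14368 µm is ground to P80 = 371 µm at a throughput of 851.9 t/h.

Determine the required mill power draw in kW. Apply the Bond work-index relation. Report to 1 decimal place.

W = 10 Wi (P80^-0.5 − F80^-0.5)
W = 10·14.6·(1/√371 − 1/√14368) = 10·14.6·(0.043575) = 6.3619 kWh/t
Power = W × throughput = 6.3619 kWh/t × 851.9 t/h = 5419.7 kW

P = 5419.7 kW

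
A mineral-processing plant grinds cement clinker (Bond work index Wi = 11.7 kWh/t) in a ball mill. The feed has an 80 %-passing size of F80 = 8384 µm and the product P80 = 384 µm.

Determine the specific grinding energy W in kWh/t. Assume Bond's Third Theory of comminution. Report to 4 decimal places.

W = 4.6928 kWh/t

W = 10 Wi / √P80 − 10 Wi / √F80
1/√384 = 0.051031;  1/√8384 = 0.010921
W = 10·11.7·(0.051031 − 0.010921) = 4.6928 kWh/t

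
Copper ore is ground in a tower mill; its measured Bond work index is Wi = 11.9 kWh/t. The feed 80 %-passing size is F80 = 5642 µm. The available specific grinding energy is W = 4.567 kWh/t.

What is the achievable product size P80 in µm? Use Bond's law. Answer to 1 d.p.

Bond: W = 10·Wi·(1/√P80 − 1/√F80)
P80^(−½) = W/(10 Wi) + F80^(−½)
  = 4.5670/(10·11.9) + 1/√5642 = 0.038378 + 0.013313 = 0.051691
P80 = (1/0.051691)² = 19.3456² = 374.25 µm

P80 = 374.3 µm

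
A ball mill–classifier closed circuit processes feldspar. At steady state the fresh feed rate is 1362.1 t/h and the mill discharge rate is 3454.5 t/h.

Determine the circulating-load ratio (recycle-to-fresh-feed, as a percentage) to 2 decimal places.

Steady state: M = F + R.
R = M − F = 3454.5 − 1362.1 = 2092.4 t/h
CL = 100·R/F = 100·2092.4/1362.1 = 153.62 %

CL = 153.62 %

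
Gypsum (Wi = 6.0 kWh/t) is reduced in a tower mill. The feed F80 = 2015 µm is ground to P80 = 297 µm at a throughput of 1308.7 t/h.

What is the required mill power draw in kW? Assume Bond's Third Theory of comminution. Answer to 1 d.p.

P = 2807.1 kW

W = 10 Wi (1/√P80 − 1/√F80)  [Bond]
W = 10·6.0·(1/√297 − 1/√2015) = 10·6.0·(0.035749) = 2.1449 kWh/t
Mill draw = 2.1449 × 1308.7 = 2807.1 kW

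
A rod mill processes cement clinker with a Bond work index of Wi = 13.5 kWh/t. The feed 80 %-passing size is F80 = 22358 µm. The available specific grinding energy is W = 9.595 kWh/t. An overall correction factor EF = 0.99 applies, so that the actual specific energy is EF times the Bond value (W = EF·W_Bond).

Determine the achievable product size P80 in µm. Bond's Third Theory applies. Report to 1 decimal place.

W = 10 Wi (P80^-0.5 − F80^-0.5)
W_Bond = W / EF = 9.595 / 0.99 = 9.6919 kWh/t
1/√P80 = 1/√F80 + W_Bond/(10·Wi)
  = 9.6919/(10·13.5) + 1/√22358 = 0.071792 + 0.006688 = 0.078480
P80 = (1/0.078480)² = 12.7421² = 162.36 µm

P80 = 162.4 µm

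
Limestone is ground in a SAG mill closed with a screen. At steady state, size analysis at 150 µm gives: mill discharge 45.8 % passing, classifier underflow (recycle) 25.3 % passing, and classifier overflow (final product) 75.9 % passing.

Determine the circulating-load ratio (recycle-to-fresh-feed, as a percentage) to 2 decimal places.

Balance %-passing 150 µm (r = R/F):
Fd + Rd = Ru + Fo ⇒ R/F = (o−d)/(d−u)
r = (75.9 − 45.8)/(45.8 − 25.3) = 30.1/20.5 = 1.4683
CL = 100·r = 146.83 %

CL = 146.83 %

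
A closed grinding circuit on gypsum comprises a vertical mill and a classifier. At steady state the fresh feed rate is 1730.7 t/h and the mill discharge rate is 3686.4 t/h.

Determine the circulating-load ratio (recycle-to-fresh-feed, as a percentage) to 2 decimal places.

Mill node: discharge = fresh + recycle.
R = M − F = 3686.4 − 1730.7 = 1955.7 t/h
CL = 100·R/F = 100·1955.7/1730.7 = 113.00 %

CL = 113.00 %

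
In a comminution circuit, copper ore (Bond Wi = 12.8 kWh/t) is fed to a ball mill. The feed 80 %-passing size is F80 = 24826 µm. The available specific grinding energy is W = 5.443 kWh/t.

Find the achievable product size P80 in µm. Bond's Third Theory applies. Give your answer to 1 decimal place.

P80 = 418.7 µm

Bond:  W = 10 Wi (1/√P − 1/√F)
P80^-0.5 = F80^-0.5 + W/(10 Wi)
  = 5.4430/(10·12.8) + 1/√24826 = 0.042523 + 0.006347 = 0.048870
P80 = (1/0.048870)² = 20.4624² = 418.71 µm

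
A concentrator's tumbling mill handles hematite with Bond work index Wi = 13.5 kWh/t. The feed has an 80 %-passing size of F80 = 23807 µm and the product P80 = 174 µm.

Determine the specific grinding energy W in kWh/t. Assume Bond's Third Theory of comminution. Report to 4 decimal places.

W = 10 Wi / √P80 − 10 Wi / √F80
1/√174 = 0.075810;  1/√23807 = 0.006481
W = 10·13.5·(0.075810 − 0.006481) = 9.3594 kWh/t

W = 9.3594 kWh/t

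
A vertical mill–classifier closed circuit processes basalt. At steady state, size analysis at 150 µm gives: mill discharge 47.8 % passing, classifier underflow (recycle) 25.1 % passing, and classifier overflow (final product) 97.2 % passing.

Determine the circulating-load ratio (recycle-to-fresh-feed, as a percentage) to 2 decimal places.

CL = 217.62 %

Mass balance on the −150 µm fraction:
r = (o − d)/(d − u)
r = (97.2 − 47.8)/(47.8 − 25.1) = 49.4/22.7 = 2.1762
CL = 100·r = 217.62 %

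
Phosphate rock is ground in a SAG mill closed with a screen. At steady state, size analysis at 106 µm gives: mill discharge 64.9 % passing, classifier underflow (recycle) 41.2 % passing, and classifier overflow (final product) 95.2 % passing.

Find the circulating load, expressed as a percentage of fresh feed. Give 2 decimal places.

CL = 127.85 %

Mass balance on the −106 µm fraction:
d + r·d = r·u + o → r(d−u) = o−d
r = (95.2 − 64.9)/(64.9 − 41.2) = 30.3/23.7 = 1.2785
CL = 100·r = 127.85 %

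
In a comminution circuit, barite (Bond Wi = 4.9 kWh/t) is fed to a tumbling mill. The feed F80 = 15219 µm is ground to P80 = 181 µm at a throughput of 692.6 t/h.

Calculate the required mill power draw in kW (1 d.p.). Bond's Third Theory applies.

P = 2247.5 kW

W = 10·Wi·(P80^(-½) − F80^(-½))
W = 10·4.9·(1/√181 − 1/√15219) = 10·4.9·(0.066223) = 3.2449 kWh/t
P = W·T = 3.2449·692.6 = 2247.5 kW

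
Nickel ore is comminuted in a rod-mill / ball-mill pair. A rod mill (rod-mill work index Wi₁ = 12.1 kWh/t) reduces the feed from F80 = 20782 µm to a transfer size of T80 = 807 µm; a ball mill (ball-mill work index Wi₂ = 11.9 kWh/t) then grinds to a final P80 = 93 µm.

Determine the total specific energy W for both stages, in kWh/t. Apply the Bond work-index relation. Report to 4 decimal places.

W = 10 Wi (P80^-0.5 − F80^-0.5)
Stage 1 (20782→807 µm, Wi₁=12.1): W₁ = 10·12.1·(0.035202 − 0.006937) = 3.4201 kWh/t
Stage 2 (807→93 µm, Wi₂=11.9): W₂ = 10·11.9·(0.103695 − 0.035202) = 8.1507 kWh/t
W = W₁ + W₂ = 3.4201 + 8.1507 = 11.5708 kWh/t

W = 11.5708 kWh/t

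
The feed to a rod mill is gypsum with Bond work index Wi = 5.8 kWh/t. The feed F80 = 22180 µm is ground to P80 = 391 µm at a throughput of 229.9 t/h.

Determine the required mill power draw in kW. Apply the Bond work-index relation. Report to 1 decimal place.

P = 584.8 kW

W = 10·Wi·(P80^(-½) − F80^(-½))
W = 10·5.8·(1/√391 − 1/√22180) = 10·5.8·(0.043858) = 2.5437 kWh/t
Power = W × throughput = 2.5437 kWh/t × 229.9 t/h = 584.8 kW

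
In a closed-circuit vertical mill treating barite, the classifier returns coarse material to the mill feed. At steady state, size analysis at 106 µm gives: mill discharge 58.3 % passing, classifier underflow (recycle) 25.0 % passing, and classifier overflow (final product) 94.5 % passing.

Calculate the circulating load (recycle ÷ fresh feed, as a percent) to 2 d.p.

Balance %-passing 106 µm (r = R/F):
(1+r)d = ru + o → r = (o−d)/(d−u)
r = (94.5 − 58.3)/(58.3 − 25.0) = 36.2/33.3 = 1.0871
CL = 100·r = 108.71 %

CL = 108.71 %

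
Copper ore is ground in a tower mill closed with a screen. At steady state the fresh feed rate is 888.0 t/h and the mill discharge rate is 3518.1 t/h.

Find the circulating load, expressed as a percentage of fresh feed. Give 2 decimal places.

M = F + R at steady state, so:
R = M − F = 3518.1 − 888.0 = 2630.1 t/h
CL = 100·R/F = 100·2630.1/888.0 = 296.18 %

CL = 296.18 %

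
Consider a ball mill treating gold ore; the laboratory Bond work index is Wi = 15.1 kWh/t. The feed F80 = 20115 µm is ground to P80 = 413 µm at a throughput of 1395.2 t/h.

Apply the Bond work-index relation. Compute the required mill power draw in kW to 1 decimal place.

W_Bond = 10·Wi·(1/√P₈₀ − 1/√F₈₀)
W = 10·15.1·(1/√413 − 1/√20115) = 10·15.1·(0.042156) = 6.3655 kWh/t
Mill draw = 6.3655 × 1395.2 = 8881.2 kW

P = 8881.2 kW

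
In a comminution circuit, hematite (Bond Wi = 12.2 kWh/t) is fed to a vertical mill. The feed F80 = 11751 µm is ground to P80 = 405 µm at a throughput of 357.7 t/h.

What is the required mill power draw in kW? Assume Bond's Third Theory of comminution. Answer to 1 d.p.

W = 10 Wi (1/√P80 − 1/√F80)  [Bond]
W = 10·12.2·(1/√405 − 1/√11751) = 10·12.2·(0.040465) = 4.9368 kWh/t
P_mill = W·ṁ = 4.9368·357.7 = 1765.9 kW

P = 1765.9 kW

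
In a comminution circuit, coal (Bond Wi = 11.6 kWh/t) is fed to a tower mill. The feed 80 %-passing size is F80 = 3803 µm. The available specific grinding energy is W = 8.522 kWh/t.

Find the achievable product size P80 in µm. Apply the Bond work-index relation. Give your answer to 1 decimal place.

P80 = 124.3 µm

W = 10 Wi (1/√P80 − 1/√F80)  [Bond]
⇒ 1/√P80 = W/(10 Wi) + 1/√F80
  = 8.5220/(10·11.6) + 1/√3803 = 0.073466 + 0.016216 = 0.089681
P80 = (1/0.089681)² = 11.1506² = 124.34 µm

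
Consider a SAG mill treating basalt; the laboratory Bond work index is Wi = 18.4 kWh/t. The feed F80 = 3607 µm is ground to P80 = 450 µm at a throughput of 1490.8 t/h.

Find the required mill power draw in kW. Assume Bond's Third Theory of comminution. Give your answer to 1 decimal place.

P = 8363.6 kW

W = 10·Wi·(P80^(-½) − F80^(-½))
W = 10·18.4·(1/√450 − 1/√3607) = 10·18.4·(0.030490) = 5.6102 kWh/t
Power = W × throughput = 5.6102 kWh/t × 1490.8 t/h = 8363.6 kW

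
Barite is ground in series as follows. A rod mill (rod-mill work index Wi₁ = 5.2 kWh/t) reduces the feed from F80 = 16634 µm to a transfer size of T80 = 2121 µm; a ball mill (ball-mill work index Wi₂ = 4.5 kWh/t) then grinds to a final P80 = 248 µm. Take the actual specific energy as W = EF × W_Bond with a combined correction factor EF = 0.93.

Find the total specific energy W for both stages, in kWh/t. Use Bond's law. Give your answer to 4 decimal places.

W = 2.4239 kWh/t

Bond:  W = 10 Wi (1/√P − 1/√F)
Stage 1 (16634→2121 µm, Wi₁=5.2): W₁ = 10·5.2·(0.021713 − 0.007754) = 0.7259 kWh/t
Stage 2 (2121→248 µm, Wi₂=4.5): W₂ = 10·4.5·(0.063500 − 0.021713) = 1.8804 kWh/t
W = W₁ + W₂ = 0.7259 + 1.8804 = 2.6063 kWh/t
Corrected W = EF·W_Bond = 0.93·2.6063 = 2.4239 kWh/t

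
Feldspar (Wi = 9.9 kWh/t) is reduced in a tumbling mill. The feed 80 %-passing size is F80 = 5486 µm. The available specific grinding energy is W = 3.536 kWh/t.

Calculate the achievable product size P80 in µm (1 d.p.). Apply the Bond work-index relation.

P80 = 412.8 µm

W = 10 Wi / √P80 − 10 Wi / √F80
1/√P80 = 1/√F80 + W/(10·Wi)
  = 3.5360/(10·9.9) + 1/√5486 = 0.035717 + 0.013501 = 0.049218
P80 = (1/0.049218)² = 20.3176² = 412.81 µm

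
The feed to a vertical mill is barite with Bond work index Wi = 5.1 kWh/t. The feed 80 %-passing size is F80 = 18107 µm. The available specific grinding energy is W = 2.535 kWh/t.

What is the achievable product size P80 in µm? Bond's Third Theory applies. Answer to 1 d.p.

Bond: W = 10·Wi·(1/√P80 − 1/√F80)
⇒ 1/√P80 = W/(10·Wi) + 1/√F80
  = 2.5350/(10·5.1) + 1/√18107 = 0.049706 + 0.007432 = 0.057137
P80 = (1/0.057137)² = 17.5017² = 306.31 µm

P80 = 306.3 µm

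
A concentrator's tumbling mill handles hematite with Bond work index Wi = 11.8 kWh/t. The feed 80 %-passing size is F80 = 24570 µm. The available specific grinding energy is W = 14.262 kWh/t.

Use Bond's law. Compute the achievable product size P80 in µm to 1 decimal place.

W = 10 Wi (1/√P80 − 1/√F80)  [Bond]
⇒ 1/√P80 = W/(10 Wi) + 1/√F80
  = 14.2620/(10·11.8) + 1/√24570 = 0.120864 + 0.006380 = 0.127244
P80 = (1/0.127244)² = 7.8589² = 61.76 µm

P80 = 61.8 µm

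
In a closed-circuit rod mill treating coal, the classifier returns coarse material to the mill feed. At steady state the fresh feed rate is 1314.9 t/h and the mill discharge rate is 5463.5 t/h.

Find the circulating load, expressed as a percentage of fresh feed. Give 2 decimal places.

CL = 315.51 %

M = F + R at steady state, so:
R = M − F = 5463.5 − 1314.9 = 4148.6 t/h
CL = 100·R/F = 100·4148.6/1314.9 = 315.51 %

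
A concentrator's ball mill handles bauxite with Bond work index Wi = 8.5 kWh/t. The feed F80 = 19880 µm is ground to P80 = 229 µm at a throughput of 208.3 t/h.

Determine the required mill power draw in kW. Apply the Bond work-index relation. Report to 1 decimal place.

P = 1044.4 kW

W = 10·Wi·[P80^(−½) − F80^(−½)]
W = 10·8.5·(1/√229 − 1/√19880) = 10·8.5·(0.058989) = 5.0141 kWh/t
Power = W × throughput = 5.0141 kWh/t × 208.3 t/h = 1044.4 kW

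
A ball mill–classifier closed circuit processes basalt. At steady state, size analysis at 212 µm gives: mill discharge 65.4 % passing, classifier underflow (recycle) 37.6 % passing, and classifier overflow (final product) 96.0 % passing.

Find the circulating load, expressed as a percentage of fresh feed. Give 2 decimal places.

CL = 110.07 %

Two-product formula at 212 µm:
(1+r)·d = r·u + o ⇒ r = (o−d)/(d−u)
r = (96.0 − 65.4)/(65.4 − 37.6) = 30.6/27.8 = 1.1007
CL = 100·r = 110.07 %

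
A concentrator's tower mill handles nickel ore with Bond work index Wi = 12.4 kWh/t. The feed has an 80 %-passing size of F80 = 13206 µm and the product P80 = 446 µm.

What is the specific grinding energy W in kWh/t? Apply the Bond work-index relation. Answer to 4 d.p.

W = 4.7925 kWh/t

Bond: W = 10·Wi·(1/√P80 − 1/√F80)
1/√446 = 0.047351;  1/√13206 = 0.008702
W = 10·12.4·(0.047351 − 0.008702) = 4.7925 kWh/t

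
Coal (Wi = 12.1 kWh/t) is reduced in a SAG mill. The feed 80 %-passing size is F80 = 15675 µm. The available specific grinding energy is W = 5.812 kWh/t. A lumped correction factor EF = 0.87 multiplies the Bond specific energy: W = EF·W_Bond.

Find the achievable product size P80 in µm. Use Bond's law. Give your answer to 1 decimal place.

P80 = 250.4 µm

W = 10 Wi (1/√P80 − 1/√F80)  [Bond]
W_Bond = W / EF = 5.812 / 0.87 = 6.6805 kWh/t
P80^(−½) = W_Bond/(10 Wi) + F80^(−½)
  = 6.6805/(10·12.1) + 1/√15675 = 0.055210 + 0.007987 = 0.063198
P80 = (1/0.063198)² = 15.8234² = 250.38 µm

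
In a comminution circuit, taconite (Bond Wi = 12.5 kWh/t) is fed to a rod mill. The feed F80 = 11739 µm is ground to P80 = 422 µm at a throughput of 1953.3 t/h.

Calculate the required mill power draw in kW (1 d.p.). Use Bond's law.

W = 10·Wi·(P80^(-½) − F80^(-½))
W = 10·12.5·(1/√422 − 1/√11739) = 10·12.5·(0.039450) = 4.9312 kWh/t
P = W·T = 4.9312·1953.3 = 9632.1 kW

P = 9632.1 kW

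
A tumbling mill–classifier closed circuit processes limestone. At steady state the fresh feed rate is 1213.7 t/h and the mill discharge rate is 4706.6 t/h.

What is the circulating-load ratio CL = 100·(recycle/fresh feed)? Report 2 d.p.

CL = 287.79 %

M = F + R at steady state, so:
R = M − F = 4706.6 − 1213.7 = 3492.9 t/h
CL = 100·R/F = 100·3492.9/1213.7 = 287.79 %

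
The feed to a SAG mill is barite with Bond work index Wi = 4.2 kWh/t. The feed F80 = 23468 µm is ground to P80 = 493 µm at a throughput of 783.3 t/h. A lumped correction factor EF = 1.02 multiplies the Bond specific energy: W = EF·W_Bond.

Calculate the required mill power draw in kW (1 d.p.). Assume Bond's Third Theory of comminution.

P = 1292.3 kW

Bond:  W = 10 Wi (1/√P − 1/√F)
W = 10·4.2·(1/√493 − 1/√23468) = 10·4.2·(0.038510) = 1.6174 kWh/t
Corrected W = EF·W_Bond = 1.02·1.6174 = 1.6498 kWh/t
Mill draw = 1.6498 × 783.3 = 1292.3 kW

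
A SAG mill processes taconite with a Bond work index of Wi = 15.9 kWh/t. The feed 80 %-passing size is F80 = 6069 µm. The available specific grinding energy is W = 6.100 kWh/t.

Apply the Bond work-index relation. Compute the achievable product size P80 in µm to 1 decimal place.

Bond:  W = 10 Wi (1/√P − 1/√F)
⇒ 1/√P80 = W/(10·Wi) + 1/√F80
  = 6.1000/(10·15.9) + 1/√6069 = 0.038365 + 0.012836 = 0.051201
P80 = (1/0.051201)² = 19.5308² = 381.45 µm

P80 = 381.5 µm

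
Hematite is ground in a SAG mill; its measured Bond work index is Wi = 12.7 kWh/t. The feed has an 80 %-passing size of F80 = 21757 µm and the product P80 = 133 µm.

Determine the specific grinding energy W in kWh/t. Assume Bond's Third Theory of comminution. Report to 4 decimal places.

W = 10.1513 kWh/t

W = 10 Wi (P80^-0.5 − F80^-0.5)
1/√133 = 0.086711;  1/√21757 = 0.006780
W = 10·12.7·(0.086711 − 0.006780) = 10.1513 kWh/t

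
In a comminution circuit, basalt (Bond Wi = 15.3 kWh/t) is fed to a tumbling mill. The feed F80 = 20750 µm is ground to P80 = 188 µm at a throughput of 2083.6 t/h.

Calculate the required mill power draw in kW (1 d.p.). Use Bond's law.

W = 10·Wi·[P80^(−½) − F80^(−½)]
W = 10·15.3·(1/√188 − 1/√20750) = 10·15.3·(0.065990) = 10.0965 kWh/t
P = W·T = 10.0965·2083.6 = 21037.1 kW

P = 21037.1 kW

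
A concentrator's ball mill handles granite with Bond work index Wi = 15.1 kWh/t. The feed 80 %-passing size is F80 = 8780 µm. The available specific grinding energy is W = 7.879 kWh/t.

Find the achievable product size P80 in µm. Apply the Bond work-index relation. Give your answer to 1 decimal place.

P80 = 253.1 µm

W = 10·Wi·[P80^(−½) − F80^(−½)]
P80^(−½) = W/(10 Wi) + F80^(−½)
  = 7.8790/(10·15.1) + 1/√8780 = 0.052179 + 0.010672 = 0.062851
P80 = (1/0.062851)² = 15.9107² = 253.15 µm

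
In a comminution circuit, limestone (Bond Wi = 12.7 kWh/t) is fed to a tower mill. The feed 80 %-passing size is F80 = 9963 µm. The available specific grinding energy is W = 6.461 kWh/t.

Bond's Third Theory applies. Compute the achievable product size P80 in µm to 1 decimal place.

W = 10·Wi·[P80^(−½) − F80^(−½)]
P80^(−½) = W/(10 Wi) + F80^(−½)
  = 6.4610/(10·12.7) + 1/√9963 = 0.050874 + 0.010019 = 0.060893
P80 = (1/0.060893)² = 16.4224² = 269.69 µm

P80 = 269.7 µm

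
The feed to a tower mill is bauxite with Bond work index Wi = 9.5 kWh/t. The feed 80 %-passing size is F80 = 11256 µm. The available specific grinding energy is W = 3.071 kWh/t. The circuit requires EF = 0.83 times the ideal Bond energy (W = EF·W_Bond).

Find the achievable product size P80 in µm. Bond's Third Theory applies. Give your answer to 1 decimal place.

P80 = 427.4 µm

W = 10·Wi·[P80^(−½) − F80^(−½)]
W_Bond = W / EF = 3.071 / 0.83 = 3.7000 kWh/t
P80^-0.5 = F80^-0.5 + W_Bond/(10 Wi)
  = 3.7000/(10·9.5) + 1/√11256 = 0.038947 + 0.009426 = 0.048373
P80 = (1/0.048373)² = 20.6727² = 427.36 µm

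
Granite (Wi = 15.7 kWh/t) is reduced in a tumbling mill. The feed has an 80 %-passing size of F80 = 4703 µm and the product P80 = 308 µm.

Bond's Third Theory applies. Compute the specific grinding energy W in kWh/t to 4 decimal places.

Bond: W = 10·Wi·(1/√P80 − 1/√F80)
1/√308 = 0.056980;  1/√4703 = 0.014582
W = 10·15.7·(0.056980 − 0.014582) = 6.6566 kWh/t

W = 6.6566 kWh/t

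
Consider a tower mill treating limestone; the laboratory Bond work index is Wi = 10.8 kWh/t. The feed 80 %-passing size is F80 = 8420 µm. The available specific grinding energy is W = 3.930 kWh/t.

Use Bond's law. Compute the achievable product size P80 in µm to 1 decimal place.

P80 = 447.2 µm

W_Bond = 10·Wi·(1/√P₈₀ − 1/√F₈₀)
1/√P80 = 1/√F80 + W/(10·Wi)
  = 3.9300/(10·10.8) + 1/√8420 = 0.036389 + 0.010898 = 0.047287
P80 = (1/0.047287)² = 21.1475² = 447.22 µm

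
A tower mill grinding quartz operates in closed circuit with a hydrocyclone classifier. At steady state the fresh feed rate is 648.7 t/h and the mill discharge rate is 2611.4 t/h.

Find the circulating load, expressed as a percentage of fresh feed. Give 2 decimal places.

Discharge = new feed + return, hence
R = M − F = 2611.4 − 648.7 = 1962.7 t/h
CL = 100·R/F = 100·1962.7/648.7 = 302.56 %

CL = 302.56 %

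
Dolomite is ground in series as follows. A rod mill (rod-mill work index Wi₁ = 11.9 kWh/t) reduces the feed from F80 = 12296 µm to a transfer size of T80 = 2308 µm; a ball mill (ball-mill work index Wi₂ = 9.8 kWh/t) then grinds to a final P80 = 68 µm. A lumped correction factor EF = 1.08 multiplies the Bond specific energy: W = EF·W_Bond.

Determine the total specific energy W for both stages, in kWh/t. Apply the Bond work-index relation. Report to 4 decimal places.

W = 10·Wi·(P80^(-½) − F80^(-½))
Stage 1 (12296→2308 µm, Wi₁=11.9): W₁ = 10·11.9·(0.020815 − 0.009018) = 1.4039 kWh/t
Stage 2 (2308→68 µm, Wi₂=9.8): W₂ = 10·9.8·(0.121268 − 0.020815) = 9.8443 kWh/t
W = W₁ + W₂ = 1.4039 + 9.8443 = 11.2482 kWh/t
With EF = 1.08: W = 11.2482·1.08 = 12.1481 kWh/t

W = 12.1481 kWh/t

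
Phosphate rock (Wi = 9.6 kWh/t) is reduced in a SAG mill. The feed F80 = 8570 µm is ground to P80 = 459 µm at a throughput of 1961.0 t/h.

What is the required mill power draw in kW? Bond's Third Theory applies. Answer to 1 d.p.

W = 10·Wi·(P80^(-½) − F80^(-½))
W = 10·9.6·(1/√459 − 1/√8570) = 10·9.6·(0.035874) = 3.4439 kWh/t
Mill draw = 3.4439 × 1961.0 = 6753.5 kW

P = 6753.5 kW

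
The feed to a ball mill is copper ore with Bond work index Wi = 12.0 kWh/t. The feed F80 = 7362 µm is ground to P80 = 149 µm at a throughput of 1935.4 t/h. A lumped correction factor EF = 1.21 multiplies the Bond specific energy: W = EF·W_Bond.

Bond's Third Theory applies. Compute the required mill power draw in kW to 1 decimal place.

W_Bond = 10·Wi·(1/√P₈₀ − 1/√F₈₀)
W = 10·12.0·(1/√149 − 1/√7362) = 10·12.0·(0.070268) = 8.4322 kWh/t
Corrected W = EF·W_Bond = 1.21·8.4322 = 10.2030 kWh/t
P = W·T = 10.2030·1935.4 = 19746.8 kW

P = 19746.8 kW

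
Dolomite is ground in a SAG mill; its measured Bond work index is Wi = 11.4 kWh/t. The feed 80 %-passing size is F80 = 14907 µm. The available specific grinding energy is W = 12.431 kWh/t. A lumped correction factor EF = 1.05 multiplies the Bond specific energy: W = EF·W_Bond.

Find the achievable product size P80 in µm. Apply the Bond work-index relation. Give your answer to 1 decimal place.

P80 = 79.7 µm

Bond:  W = 10 Wi (1/√P − 1/√F)
W_Bond = W / EF = 12.431 / 1.05 = 11.8390 kWh/t
⇒ 1/√P80 = W_Bond/(10 Wi) + 1/√F80
  = 11.8390/(10·11.4) + 1/√14907 = 0.103851 + 0.008190 = 0.112042
P80 = (1/0.112042)² = 8.9252² = 79.66 µm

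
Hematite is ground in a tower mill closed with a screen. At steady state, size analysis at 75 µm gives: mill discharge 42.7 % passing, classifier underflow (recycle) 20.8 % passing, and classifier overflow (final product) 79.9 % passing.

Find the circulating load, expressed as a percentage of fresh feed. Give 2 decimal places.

CL = 169.86 %

Classifier node, passing 75 µm:
(1+r)d = ru + o → r = (o−d)/(d−u)
r = (79.9 − 42.7)/(42.7 − 20.8) = 37.2/21.9 = 1.6986
CL = 100·r = 169.86 %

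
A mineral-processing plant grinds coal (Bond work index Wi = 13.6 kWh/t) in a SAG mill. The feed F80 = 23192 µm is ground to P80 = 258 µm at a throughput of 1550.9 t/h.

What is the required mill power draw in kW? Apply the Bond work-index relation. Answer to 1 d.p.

P = 11746.4 kW

W_Bond = 10·Wi·(1/√P₈₀ − 1/√F₈₀)
W = 10·13.6·(1/√258 − 1/√23192) = 10·13.6·(0.055691) = 7.5740 kWh/t
Power = W × throughput = 7.5740 kWh/t × 1550.9 t/h = 11746.4 kW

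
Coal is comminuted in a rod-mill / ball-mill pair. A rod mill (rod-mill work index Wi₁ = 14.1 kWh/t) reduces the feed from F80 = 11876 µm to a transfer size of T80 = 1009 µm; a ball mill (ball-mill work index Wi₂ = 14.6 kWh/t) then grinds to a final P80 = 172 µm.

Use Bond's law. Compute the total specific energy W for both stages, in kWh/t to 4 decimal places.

W = 10 Wi (P80^-0.5 − F80^-0.5)
Stage 1 (11876→1009 µm, Wi₁=14.1): W₁ = 10·14.1·(0.031481 − 0.009176) = 3.1450 kWh/t
Stage 2 (1009→172 µm, Wi₂=14.6): W₂ = 10·14.6·(0.076249 − 0.031481) = 6.5361 kWh/t
W = W₁ + W₂ = 3.1450 + 6.5361 = 9.6811 kWh/t

W = 9.6811 kWh/t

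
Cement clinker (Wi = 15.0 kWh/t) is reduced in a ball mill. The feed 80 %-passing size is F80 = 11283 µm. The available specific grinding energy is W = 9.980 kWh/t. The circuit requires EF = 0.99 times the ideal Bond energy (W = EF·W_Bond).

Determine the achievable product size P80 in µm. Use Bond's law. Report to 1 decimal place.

P80 = 170.3 µm

W = 10 Wi / √P80 − 10 Wi / √F80
W_Bond = W / EF = 9.980 / 0.99 = 10.0808 kWh/t
P80^-0.5 = F80^-0.5 + W_Bond/(10 Wi)
  = 10.0808/(10·15.0) + 1/√11283 = 0.067205 + 0.009414 = 0.076620
P80 = (1/0.076620)² = 13.0515² = 170.34 µm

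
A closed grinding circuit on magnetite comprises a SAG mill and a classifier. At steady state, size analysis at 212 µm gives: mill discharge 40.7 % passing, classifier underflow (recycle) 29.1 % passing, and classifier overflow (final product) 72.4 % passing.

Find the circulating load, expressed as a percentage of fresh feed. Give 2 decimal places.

CL = 273.28 %

Two-product formula at 212 µm:
r = (o − d)/(d − u)
r = (72.4 − 40.7)/(40.7 − 29.1) = 31.7/11.6 = 2.7328
CL = 100·r = 273.28 %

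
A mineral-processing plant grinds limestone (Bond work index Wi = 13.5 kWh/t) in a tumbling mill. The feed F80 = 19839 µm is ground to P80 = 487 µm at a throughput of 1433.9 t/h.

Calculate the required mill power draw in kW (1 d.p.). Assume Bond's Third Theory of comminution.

P = 7397.5 kW

W = 10 Wi (P80^-0.5 − F80^-0.5)
W = 10·13.5·(1/√487 − 1/√19839) = 10·13.5·(0.038215) = 5.1590 kWh/t
Mill draw = 5.1590 × 1433.9 = 7397.5 kW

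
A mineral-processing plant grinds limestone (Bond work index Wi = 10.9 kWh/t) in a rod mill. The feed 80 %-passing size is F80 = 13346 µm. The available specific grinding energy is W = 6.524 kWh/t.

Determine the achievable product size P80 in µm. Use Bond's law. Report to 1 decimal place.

W = 10 Wi (1/√P80 − 1/√F80)  [Bond]
⇒ 1/√P80 = W/(10·Wi) + 1/√F80
  = 6.5240/(10·10.9) + 1/√13346 = 0.059853 + 0.008656 = 0.068509
P80 = (1/0.068509)² = 14.5965² = 213.06 µm

P80 = 213.1 µm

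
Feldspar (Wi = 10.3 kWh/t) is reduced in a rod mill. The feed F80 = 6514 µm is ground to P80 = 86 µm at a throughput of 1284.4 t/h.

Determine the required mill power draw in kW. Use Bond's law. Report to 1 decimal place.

W = 10 Wi / √P80 − 10 Wi / √F80
W = 10·10.3·(1/√86 − 1/√6514) = 10·10.3·(0.095443) = 9.8306 kWh/t
Power = W × throughput = 9.8306 kWh/t × 1284.4 t/h = 12626.4 kW

P = 12626.4 kW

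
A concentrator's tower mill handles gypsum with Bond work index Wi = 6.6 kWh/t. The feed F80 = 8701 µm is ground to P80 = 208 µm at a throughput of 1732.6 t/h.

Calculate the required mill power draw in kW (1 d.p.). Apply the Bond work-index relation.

W = 10 Wi (P80^-0.5 − F80^-0.5)
W = 10·6.6·(1/√208 − 1/√8701) = 10·6.6·(0.058617) = 3.8687 kWh/t
Power = W × throughput = 3.8687 kWh/t × 1732.6 t/h = 6702.9 kW

P = 6702.9 kW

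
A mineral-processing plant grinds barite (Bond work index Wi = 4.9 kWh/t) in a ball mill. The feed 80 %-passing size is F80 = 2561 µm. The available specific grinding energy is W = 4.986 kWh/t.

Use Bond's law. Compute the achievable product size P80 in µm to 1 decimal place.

W = 10 Wi / √P80 − 10 Wi / √F80
⇒ 1/√P80 = W/(10 Wi) + 1/√F80
  = 4.9860/(10·4.9) + 1/√2561 = 0.101755 + 0.019760 = 0.121515
P80 = (1/0.121515)² = 8.2294² = 67.72 µm

P80 = 67.7 µm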